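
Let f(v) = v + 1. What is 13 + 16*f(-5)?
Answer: -51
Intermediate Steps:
f(v) = 1 + v
13 + 16*f(-5) = 13 + 16*(1 - 5) = 13 + 16*(-4) = 13 - 64 = -51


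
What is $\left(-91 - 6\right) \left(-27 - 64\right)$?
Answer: $8827$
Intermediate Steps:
$\left(-91 - 6\right) \left(-27 - 64\right) = - 97 \left(-27 - 64\right) = \left(-97\right) \left(-91\right) = 8827$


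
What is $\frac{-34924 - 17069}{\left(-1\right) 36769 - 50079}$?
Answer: $\frac{51993}{86848} \approx 0.59867$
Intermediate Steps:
$\frac{-34924 - 17069}{\left(-1\right) 36769 - 50079} = - \frac{51993}{-36769 - 50079} = - \frac{51993}{-86848} = \left(-51993\right) \left(- \frac{1}{86848}\right) = \frac{51993}{86848}$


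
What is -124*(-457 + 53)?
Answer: 50096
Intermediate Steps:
-124*(-457 + 53) = -124*(-404) = 50096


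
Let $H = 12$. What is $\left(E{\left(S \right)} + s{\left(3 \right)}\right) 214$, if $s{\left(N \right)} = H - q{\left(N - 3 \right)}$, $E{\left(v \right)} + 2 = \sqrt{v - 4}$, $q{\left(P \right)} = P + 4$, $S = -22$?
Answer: $1284 + 214 i \sqrt{26} \approx 1284.0 + 1091.2 i$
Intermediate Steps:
$q{\left(P \right)} = 4 + P$
$E{\left(v \right)} = -2 + \sqrt{-4 + v}$ ($E{\left(v \right)} = -2 + \sqrt{v - 4} = -2 + \sqrt{-4 + v}$)
$s{\left(N \right)} = 11 - N$ ($s{\left(N \right)} = 12 - \left(4 + \left(N - 3\right)\right) = 12 - \left(4 + \left(-3 + N\right)\right) = 12 - \left(1 + N\right) = 11 - N$)
$\left(E{\left(S \right)} + s{\left(3 \right)}\right) 214 = \left(\left(-2 + \sqrt{-4 - 22}\right) + \left(11 - 3\right)\right) 214 = \left(\left(-2 + \sqrt{-26}\right) + \left(11 - 3\right)\right) 214 = \left(\left(-2 + i \sqrt{26}\right) + 8\right) 214 = \left(6 + i \sqrt{26}\right) 214 = 1284 + 214 i \sqrt{26}$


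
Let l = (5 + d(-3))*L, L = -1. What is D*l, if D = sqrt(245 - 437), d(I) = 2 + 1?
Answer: -64*I*sqrt(3) ≈ -110.85*I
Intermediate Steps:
d(I) = 3
D = 8*I*sqrt(3) (D = sqrt(-192) = 8*I*sqrt(3) ≈ 13.856*I)
l = -8 (l = (5 + 3)*(-1) = 8*(-1) = -8)
D*l = (8*I*sqrt(3))*(-8) = -64*I*sqrt(3)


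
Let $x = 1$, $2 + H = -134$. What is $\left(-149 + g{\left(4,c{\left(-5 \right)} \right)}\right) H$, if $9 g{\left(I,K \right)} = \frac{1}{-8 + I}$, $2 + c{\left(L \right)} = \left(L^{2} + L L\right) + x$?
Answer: $\frac{182410}{9} \approx 20268.0$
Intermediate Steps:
$H = -136$ ($H = -2 - 134 = -136$)
$c{\left(L \right)} = -1 + 2 L^{2}$ ($c{\left(L \right)} = -2 + \left(\left(L^{2} + L L\right) + 1\right) = -2 + \left(\left(L^{2} + L^{2}\right) + 1\right) = -2 + \left(2 L^{2} + 1\right) = -2 + \left(1 + 2 L^{2}\right) = -1 + 2 L^{2}$)
$g{\left(I,K \right)} = \frac{1}{9 \left(-8 + I\right)}$
$\left(-149 + g{\left(4,c{\left(-5 \right)} \right)}\right) H = \left(-149 + \frac{1}{9 \left(-8 + 4\right)}\right) \left(-136\right) = \left(-149 + \frac{1}{9 \left(-4\right)}\right) \left(-136\right) = \left(-149 + \frac{1}{9} \left(- \frac{1}{4}\right)\right) \left(-136\right) = \left(-149 - \frac{1}{36}\right) \left(-136\right) = \left(- \frac{5365}{36}\right) \left(-136\right) = \frac{182410}{9}$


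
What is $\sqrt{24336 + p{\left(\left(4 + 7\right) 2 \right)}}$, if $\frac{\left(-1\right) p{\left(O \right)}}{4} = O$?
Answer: $2 \sqrt{6062} \approx 155.72$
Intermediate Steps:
$p{\left(O \right)} = - 4 O$
$\sqrt{24336 + p{\left(\left(4 + 7\right) 2 \right)}} = \sqrt{24336 - 4 \left(4 + 7\right) 2} = \sqrt{24336 - 4 \cdot 11 \cdot 2} = \sqrt{24336 - 88} = \sqrt{24248} = 2 \sqrt{6062}$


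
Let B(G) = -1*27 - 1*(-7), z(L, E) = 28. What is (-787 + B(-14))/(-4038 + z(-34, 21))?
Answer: 807/4010 ≈ 0.20125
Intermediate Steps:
B(G) = -20 (B(G) = -27 + 7 = -20)
(-787 + B(-14))/(-4038 + z(-34, 21)) = (-787 - 20)/(-4038 + 28) = -807/(-4010) = -807*(-1/4010) = 807/4010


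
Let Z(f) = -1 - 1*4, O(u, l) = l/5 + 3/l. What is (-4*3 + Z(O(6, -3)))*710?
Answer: -12070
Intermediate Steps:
O(u, l) = 3/l + l/5 (O(u, l) = l*(1/5) + 3/l = l/5 + 3/l = 3/l + l/5)
Z(f) = -5 (Z(f) = -1 - 4 = -5)
(-4*3 + Z(O(6, -3)))*710 = (-4*3 - 5)*710 = (-12 - 5)*710 = -17*710 = -12070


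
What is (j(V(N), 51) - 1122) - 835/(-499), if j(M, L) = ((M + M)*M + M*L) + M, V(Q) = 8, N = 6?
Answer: -287587/499 ≈ -576.33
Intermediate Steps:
j(M, L) = M + 2*M² + L*M (j(M, L) = ((2*M)*M + L*M) + M = (2*M² + L*M) + M = M + 2*M² + L*M)
(j(V(N), 51) - 1122) - 835/(-499) = (8*(1 + 51 + 2*8) - 1122) - 835/(-499) = (8*(1 + 51 + 16) - 1122) - 835*(-1/499) = (8*68 - 1122) + 835/499 = (544 - 1122) + 835/499 = -578 + 835/499 = -287587/499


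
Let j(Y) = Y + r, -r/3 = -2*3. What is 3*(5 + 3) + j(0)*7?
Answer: 150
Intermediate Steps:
r = 18 (r = -(-6)*3 = -3*(-6) = 18)
j(Y) = 18 + Y (j(Y) = Y + 18 = 18 + Y)
3*(5 + 3) + j(0)*7 = 3*(5 + 3) + (18 + 0)*7 = 3*8 + 18*7 = 24 + 126 = 150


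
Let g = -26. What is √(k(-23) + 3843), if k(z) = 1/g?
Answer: √2597842/26 ≈ 61.992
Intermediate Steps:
k(z) = -1/26 (k(z) = 1/(-26) = -1/26)
√(k(-23) + 3843) = √(-1/26 + 3843) = √(99917/26) = √2597842/26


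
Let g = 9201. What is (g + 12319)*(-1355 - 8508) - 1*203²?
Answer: -212292969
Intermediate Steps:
(g + 12319)*(-1355 - 8508) - 1*203² = (9201 + 12319)*(-1355 - 8508) - 1*203² = 21520*(-9863) - 1*41209 = -212251760 - 41209 = -212292969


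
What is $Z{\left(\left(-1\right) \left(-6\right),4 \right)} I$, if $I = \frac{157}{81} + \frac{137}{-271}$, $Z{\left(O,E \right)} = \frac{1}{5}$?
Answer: $\frac{6290}{21951} \approx 0.28655$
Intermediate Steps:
$Z{\left(O,E \right)} = \frac{1}{5}$
$I = \frac{31450}{21951}$ ($I = 157 \cdot \frac{1}{81} + 137 \left(- \frac{1}{271}\right) = \frac{157}{81} - \frac{137}{271} = \frac{31450}{21951} \approx 1.4327$)
$Z{\left(\left(-1\right) \left(-6\right),4 \right)} I = \frac{1}{5} \cdot \frac{31450}{21951} = \frac{6290}{21951}$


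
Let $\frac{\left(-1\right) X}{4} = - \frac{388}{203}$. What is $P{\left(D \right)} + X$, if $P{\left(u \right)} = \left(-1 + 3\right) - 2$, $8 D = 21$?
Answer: $\frac{1552}{203} \approx 7.6453$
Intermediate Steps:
$X = \frac{1552}{203}$ ($X = - 4 \left(- \frac{388}{203}\right) = - 4 \left(\left(-388\right) \frac{1}{203}\right) = \left(-4\right) \left(- \frac{388}{203}\right) = \frac{1552}{203} \approx 7.6453$)
$D = \frac{21}{8}$ ($D = \frac{1}{8} \cdot 21 = \frac{21}{8} \approx 2.625$)
$P{\left(u \right)} = 0$ ($P{\left(u \right)} = 2 - 2 = 0$)
$P{\left(D \right)} + X = 0 + \frac{1552}{203} = \frac{1552}{203}$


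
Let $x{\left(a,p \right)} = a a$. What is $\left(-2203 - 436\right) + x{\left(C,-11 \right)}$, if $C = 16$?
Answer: $-2383$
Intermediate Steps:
$x{\left(a,p \right)} = a^{2}$
$\left(-2203 - 436\right) + x{\left(C,-11 \right)} = \left(-2203 - 436\right) + 16^{2} = -2639 + 256 = -2383$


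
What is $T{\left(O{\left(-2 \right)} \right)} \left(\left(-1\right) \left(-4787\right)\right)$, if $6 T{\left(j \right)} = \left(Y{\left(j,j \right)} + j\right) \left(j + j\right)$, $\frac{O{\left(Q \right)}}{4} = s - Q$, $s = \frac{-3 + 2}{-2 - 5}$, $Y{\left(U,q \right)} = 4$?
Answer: $\frac{8425120}{49} \approx 1.7194 \cdot 10^{5}$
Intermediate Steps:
$s = \frac{1}{7}$ ($s = - \frac{1}{-7} = \left(-1\right) \left(- \frac{1}{7}\right) = \frac{1}{7} \approx 0.14286$)
$O{\left(Q \right)} = \frac{4}{7} - 4 Q$ ($O{\left(Q \right)} = 4 \left(\frac{1}{7} - Q\right) = \frac{4}{7} - 4 Q$)
$T{\left(j \right)} = \frac{j \left(4 + j\right)}{3}$ ($T{\left(j \right)} = \frac{\left(4 + j\right) \left(j + j\right)}{6} = \frac{\left(4 + j\right) 2 j}{6} = \frac{2 j \left(4 + j\right)}{6} = \frac{j \left(4 + j\right)}{3}$)
$T{\left(O{\left(-2 \right)} \right)} \left(\left(-1\right) \left(-4787\right)\right) = \frac{\left(\frac{4}{7} - -8\right) \left(4 + \left(\frac{4}{7} - -8\right)\right)}{3} \left(\left(-1\right) \left(-4787\right)\right) = \frac{\left(\frac{4}{7} + 8\right) \left(4 + \left(\frac{4}{7} + 8\right)\right)}{3} \cdot 4787 = \frac{1}{3} \cdot \frac{60}{7} \left(4 + \frac{60}{7}\right) 4787 = \frac{1}{3} \cdot \frac{60}{7} \cdot \frac{88}{7} \cdot 4787 = \frac{1760}{49} \cdot 4787 = \frac{8425120}{49}$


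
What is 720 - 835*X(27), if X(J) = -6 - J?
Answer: 28275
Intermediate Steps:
720 - 835*X(27) = 720 - 835*(-6 - 1*27) = 720 - 835*(-6 - 27) = 720 - 835*(-33) = 720 + 27555 = 28275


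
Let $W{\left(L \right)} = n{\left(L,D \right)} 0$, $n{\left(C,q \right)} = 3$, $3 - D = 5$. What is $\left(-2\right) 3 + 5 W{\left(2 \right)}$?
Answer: $-6$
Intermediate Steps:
$D = -2$ ($D = 3 - 5 = -2$)
$W{\left(L \right)} = 0$ ($W{\left(L \right)} = 3 \cdot 0 = 0$)
$\left(-2\right) 3 + 5 W{\left(2 \right)} = \left(-2\right) 3 + 5 \cdot 0 = -6 + 0 = -6$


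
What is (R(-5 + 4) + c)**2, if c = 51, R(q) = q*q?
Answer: 2704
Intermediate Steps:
R(q) = q**2
(R(-5 + 4) + c)**2 = ((-5 + 4)**2 + 51)**2 = ((-1)**2 + 51)**2 = (1 + 51)**2 = 52**2 = 2704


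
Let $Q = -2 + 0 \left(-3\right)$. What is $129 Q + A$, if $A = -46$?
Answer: $-304$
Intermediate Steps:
$Q = -2$ ($Q = -2 + 0 = -2$)
$129 Q + A = 129 \left(-2\right) - 46 = -258 - 46 = -304$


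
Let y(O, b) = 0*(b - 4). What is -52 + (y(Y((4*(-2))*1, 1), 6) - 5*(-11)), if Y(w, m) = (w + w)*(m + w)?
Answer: 3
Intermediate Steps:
Y(w, m) = 2*w*(m + w) (Y(w, m) = (2*w)*(m + w) = 2*w*(m + w))
y(O, b) = 0 (y(O, b) = 0*(-4 + b) = 0)
-52 + (y(Y((4*(-2))*1, 1), 6) - 5*(-11)) = -52 + (0 - 5*(-11)) = -52 + (0 + 55) = -52 + 55 = 3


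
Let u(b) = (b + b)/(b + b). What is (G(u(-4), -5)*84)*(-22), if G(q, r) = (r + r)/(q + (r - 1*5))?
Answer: -6160/3 ≈ -2053.3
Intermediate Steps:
u(b) = 1 (u(b) = (2*b)/((2*b)) = (2*b)*(1/(2*b)) = 1)
G(q, r) = 2*r/(-5 + q + r) (G(q, r) = (2*r)/(q + (r - 5)) = (2*r)/(q + (-5 + r)) = (2*r)/(-5 + q + r) = 2*r/(-5 + q + r))
(G(u(-4), -5)*84)*(-22) = ((2*(-5)/(-5 + 1 - 5))*84)*(-22) = ((2*(-5)/(-9))*84)*(-22) = ((2*(-5)*(-⅑))*84)*(-22) = ((10/9)*84)*(-22) = (280/3)*(-22) = -6160/3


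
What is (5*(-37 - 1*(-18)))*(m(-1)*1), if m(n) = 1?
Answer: -95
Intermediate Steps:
(5*(-37 - 1*(-18)))*(m(-1)*1) = (5*(-37 - 1*(-18)))*(1*1) = (5*(-37 + 18))*1 = (5*(-19))*1 = -95*1 = -95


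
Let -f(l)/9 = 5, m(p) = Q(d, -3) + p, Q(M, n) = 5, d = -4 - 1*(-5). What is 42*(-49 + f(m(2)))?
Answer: -3948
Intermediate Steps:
d = 1 (d = -4 + 5 = 1)
m(p) = 5 + p
f(l) = -45 (f(l) = -9*5 = -45)
42*(-49 + f(m(2))) = 42*(-49 - 45) = 42*(-94) = -3948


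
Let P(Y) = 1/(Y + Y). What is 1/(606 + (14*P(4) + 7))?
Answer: 4/2459 ≈ 0.0016267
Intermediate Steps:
P(Y) = 1/(2*Y)
1/(606 + (14*P(4) + 7)) = 1/(606 + (14*((1/2)/4) + 7)) = 1/(606 + (14*((1/2)*(1/4)) + 7)) = 1/(606 + (14*(1/8) + 7)) = 1/(606 + (7/4 + 7)) = 1/(606 + 35/4) = 1/(2459/4) = 4/2459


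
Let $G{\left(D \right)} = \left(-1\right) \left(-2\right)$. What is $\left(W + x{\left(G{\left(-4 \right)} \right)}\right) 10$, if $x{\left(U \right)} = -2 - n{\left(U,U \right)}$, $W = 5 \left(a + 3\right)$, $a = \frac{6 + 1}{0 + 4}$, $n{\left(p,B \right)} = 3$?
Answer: $\frac{375}{2} \approx 187.5$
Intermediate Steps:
$G{\left(D \right)} = 2$
$a = \frac{7}{4} \approx 1.75$
$W = \frac{95}{4}$ ($W = 5 \left(\frac{7}{4} + 3\right) = 5 \cdot \frac{19}{4} = \frac{95}{4} \approx 23.75$)
$x{\left(U \right)} = -5$ ($x{\left(U \right)} = -2 - 3 = -5$)
$\left(W + x{\left(G{\left(-4 \right)} \right)}\right) 10 = \left(\frac{95}{4} - 5\right) 10 = \frac{75}{4} \cdot 10 = \frac{375}{2}$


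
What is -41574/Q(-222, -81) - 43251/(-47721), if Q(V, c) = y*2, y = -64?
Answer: 331581497/1018048 ≈ 325.70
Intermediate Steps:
Q(V, c) = -128 (Q(V, c) = -64*2 = -128)
-41574/Q(-222, -81) - 43251/(-47721) = -41574/(-128) - 43251/(-47721) = -41574*(-1/128) - 43251*(-1/47721) = 20787/64 + 14417/15907 = 331581497/1018048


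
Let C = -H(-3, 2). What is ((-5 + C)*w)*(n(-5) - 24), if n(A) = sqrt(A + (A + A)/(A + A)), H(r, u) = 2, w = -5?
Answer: -840 + 70*I ≈ -840.0 + 70.0*I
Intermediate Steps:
C = -2 (C = -1*2 = -2)
n(A) = sqrt(1 + A) (n(A) = sqrt(A + (2*A)/((2*A))) = sqrt(A + (2*A)*(1/(2*A))) = sqrt(A + 1) = sqrt(1 + A))
((-5 + C)*w)*(n(-5) - 24) = ((-5 - 2)*(-5))*(sqrt(1 - 5) - 24) = (-7*(-5))*(sqrt(-4) - 24) = 35*(2*I - 24) = 35*(-24 + 2*I) = -840 + 70*I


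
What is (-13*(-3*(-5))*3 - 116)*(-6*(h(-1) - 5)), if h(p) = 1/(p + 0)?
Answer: -25236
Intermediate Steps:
h(p) = 1/p
(-13*(-3*(-5))*3 - 116)*(-6*(h(-1) - 5)) = (-13*(-3*(-5))*3 - 116)*(-6*(1/(-1) - 5)) = (-195*3 - 116)*(-6*(-1 - 5)) = (-13*45 - 116)*(-6*(-6)) = (-585 - 116)*36 = -701*36 = -25236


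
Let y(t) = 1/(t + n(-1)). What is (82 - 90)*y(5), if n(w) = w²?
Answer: -4/3 ≈ -1.3333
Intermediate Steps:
y(t) = 1/(1 + t) (y(t) = 1/(t + (-1)²) = 1/(t + 1) = 1/(1 + t))
(82 - 90)*y(5) = (82 - 90)/(1 + 5) = -8/6 = -8*⅙ = -4/3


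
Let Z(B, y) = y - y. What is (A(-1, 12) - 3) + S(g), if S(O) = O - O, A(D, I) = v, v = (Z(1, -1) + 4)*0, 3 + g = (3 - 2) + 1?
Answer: -3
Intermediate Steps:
Z(B, y) = 0
g = -1 (g = -3 + ((3 - 2) + 1) = -3 + (1 + 1) = -3 + 2 = -1)
v = 0 (v = (0 + 4)*0 = 4*0 = 0)
A(D, I) = 0
S(O) = 0
(A(-1, 12) - 3) + S(g) = (0 - 3) + 0 = -3 + 0 = -3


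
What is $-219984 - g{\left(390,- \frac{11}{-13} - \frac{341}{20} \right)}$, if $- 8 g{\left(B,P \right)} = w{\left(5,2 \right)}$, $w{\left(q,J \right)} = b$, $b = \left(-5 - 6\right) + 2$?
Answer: $- \frac{1759881}{8} \approx -2.1999 \cdot 10^{5}$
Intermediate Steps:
$b = -9$ ($b = \left(-5 - 6\right) + 2 = -11 + 2 = -9$)
$w{\left(q,J \right)} = -9$
$g{\left(B,P \right)} = \frac{9}{8}$ ($g{\left(B,P \right)} = \left(- \frac{1}{8}\right) \left(-9\right) = \frac{9}{8}$)
$-219984 - g{\left(390,- \frac{11}{-13} - \frac{341}{20} \right)} = -219984 - \frac{9}{8} = - \frac{1759881}{8}$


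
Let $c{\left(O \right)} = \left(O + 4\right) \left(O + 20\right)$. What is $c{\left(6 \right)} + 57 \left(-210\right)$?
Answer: $-11710$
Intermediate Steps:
$c{\left(O \right)} = \left(4 + O\right) \left(20 + O\right)$
$c{\left(6 \right)} + 57 \left(-210\right) = \left(80 + 6^{2} + 24 \cdot 6\right) + 57 \left(-210\right) = \left(80 + 36 + 144\right) - 11970 = 260 - 11970 = -11710$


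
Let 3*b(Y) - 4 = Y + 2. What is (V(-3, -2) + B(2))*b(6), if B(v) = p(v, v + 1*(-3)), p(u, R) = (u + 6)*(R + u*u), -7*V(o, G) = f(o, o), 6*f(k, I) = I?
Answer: 674/7 ≈ 96.286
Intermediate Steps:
f(k, I) = I/6
b(Y) = 2 + Y/3 (b(Y) = 4/3 + (Y + 2)/3 = 4/3 + (2 + Y)/3 = 4/3 + (⅔ + Y/3) = 2 + Y/3)
V(o, G) = -o/42
p(u, R) = (6 + u)*(R + u²)
B(v) = -18 + v³ + 6*v + 6*v² + v*(-3 + v) (B(v) = v³ + 6*(v + 1*(-3)) + 6*v² + (v + 1*(-3))*v = v³ + 6*(v - 3) + 6*v² + (v - 3)*v = v³ + 6*(-3 + v) + 6*v² + (-3 + v)*v = v³ + (-18 + 6*v) + 6*v² + v*(-3 + v) = -18 + v³ + 6*v + 6*v² + v*(-3 + v))
(V(-3, -2) + B(2))*b(6) = (-1/42*(-3) + (-18 + 2³ + 3*2 + 7*2²))*(2 + (⅓)*6) = (1/14 + (-18 + 8 + 6 + 7*4))*(2 + 2) = (1/14 + (-18 + 8 + 6 + 28))*4 = (1/14 + 24)*4 = (337/14)*4 = 674/7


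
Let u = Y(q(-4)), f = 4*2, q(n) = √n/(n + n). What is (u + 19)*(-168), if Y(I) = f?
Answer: -4536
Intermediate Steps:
q(n) = 1/(2*√n) (q(n) = √n/((2*n)) = (1/(2*n))*√n = 1/(2*√n))
f = 8
Y(I) = 8
u = 8
(u + 19)*(-168) = (8 + 19)*(-168) = 27*(-168) = -4536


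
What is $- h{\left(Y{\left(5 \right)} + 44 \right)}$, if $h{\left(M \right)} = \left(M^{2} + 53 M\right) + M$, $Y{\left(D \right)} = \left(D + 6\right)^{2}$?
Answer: $-36135$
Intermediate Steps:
$Y{\left(D \right)} = \left(6 + D\right)^{2}$
$h{\left(M \right)} = M^{2} + 54 M$
$- h{\left(Y{\left(5 \right)} + 44 \right)} = - \left(\left(6 + 5\right)^{2} + 44\right) \left(54 + \left(\left(6 + 5\right)^{2} + 44\right)\right) = - \left(11^{2} + 44\right) \left(54 + \left(11^{2} + 44\right)\right) = - \left(121 + 44\right) \left(54 + \left(121 + 44\right)\right) = - 165 \left(54 + 165\right) = - 165 \cdot 219 = \left(-1\right) 36135 = -36135$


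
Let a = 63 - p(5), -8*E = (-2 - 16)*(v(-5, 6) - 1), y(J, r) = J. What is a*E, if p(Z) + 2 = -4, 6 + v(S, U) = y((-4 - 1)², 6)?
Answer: 5589/2 ≈ 2794.5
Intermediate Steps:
v(S, U) = 19 (v(S, U) = -6 + (-4 - 1)² = -6 + (-5)² = -6 + 25 = 19)
p(Z) = -6 (p(Z) = -2 - 4 = -6)
E = 81/2 (E = -(-2 - 16)*(19 - 1)/8 = -(-9)*18/4 = -⅛*(-324) = 81/2 ≈ 40.500)
a = 69 (a = 63 - 1*(-6) = 63 + 6 = 69)
a*E = 69*(81/2) = 5589/2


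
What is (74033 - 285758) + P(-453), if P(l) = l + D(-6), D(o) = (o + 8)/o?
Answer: -636535/3 ≈ -2.1218e+5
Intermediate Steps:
D(o) = (8 + o)/o
P(l) = -1/3 + l (P(l) = l + (8 - 6)/(-6) = l - 1/6*2 = l - 1/3 = -1/3 + l)
(74033 - 285758) + P(-453) = (74033 - 285758) + (-1/3 - 453) = -211725 - 1360/3 = -636535/3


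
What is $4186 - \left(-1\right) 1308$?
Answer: $5494$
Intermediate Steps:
$4186 - \left(-1\right) 1308 = 4186 - -1308 = 4186 + 1308 = 5494$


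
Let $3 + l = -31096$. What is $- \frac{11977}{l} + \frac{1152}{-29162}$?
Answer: $\frac{156723613}{453454519} \approx 0.34562$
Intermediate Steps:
$l = -31099$ ($l = -3 - 31096 = -31099$)
$- \frac{11977}{l} + \frac{1152}{-29162} = - \frac{11977}{-31099} + \frac{1152}{-29162} = \left(-11977\right) \left(- \frac{1}{31099}\right) + 1152 \left(- \frac{1}{29162}\right) = \frac{11977}{31099} - \frac{576}{14581} = \frac{156723613}{453454519}$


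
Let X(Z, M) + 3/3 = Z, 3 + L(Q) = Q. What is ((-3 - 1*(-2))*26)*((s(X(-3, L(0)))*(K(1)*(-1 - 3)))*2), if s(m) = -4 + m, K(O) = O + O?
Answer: -3328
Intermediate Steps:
L(Q) = -3 + Q
X(Z, M) = -1 + Z
K(O) = 2*O
((-3 - 1*(-2))*26)*((s(X(-3, L(0)))*(K(1)*(-1 - 3)))*2) = ((-3 - 1*(-2))*26)*(((-4 + (-1 - 3))*((2*1)*(-1 - 3)))*2) = ((-3 + 2)*26)*(((-4 - 4)*(2*(-4)))*2) = (-1*26)*(-8*(-8)*2) = -1664*2 = -26*128 = -3328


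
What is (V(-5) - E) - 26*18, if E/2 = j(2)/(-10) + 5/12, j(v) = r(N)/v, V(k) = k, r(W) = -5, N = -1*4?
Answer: -1423/3 ≈ -474.33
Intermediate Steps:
N = -4
j(v) = -5/v
E = 4/3 (E = 2*(-5/2/(-10) + 5/12) = 2*(-5*½*(-⅒) + 5*(1/12)) = 2*(-5/2*(-⅒) + 5/12) = 2*(¼ + 5/12) = 2*(⅔) = 4/3 ≈ 1.3333)
(V(-5) - E) - 26*18 = (-5 - 1*4/3) - 26*18 = (-5 - 4/3) - 468 = -19/3 - 468 = -1423/3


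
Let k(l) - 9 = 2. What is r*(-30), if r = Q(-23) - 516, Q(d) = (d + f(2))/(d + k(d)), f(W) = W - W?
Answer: 30845/2 ≈ 15423.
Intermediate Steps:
k(l) = 11 (k(l) = 9 + 2 = 11)
f(W) = 0
Q(d) = d/(11 + d) (Q(d) = (d + 0)/(d + 11) = d/(11 + d))
r = -6169/12 (r = -23/(11 - 23) - 516 = -23/(-12) - 516 = -23*(-1/12) - 516 = 23/12 - 516 = -6169/12 ≈ -514.08)
r*(-30) = -6169/12*(-30) = 30845/2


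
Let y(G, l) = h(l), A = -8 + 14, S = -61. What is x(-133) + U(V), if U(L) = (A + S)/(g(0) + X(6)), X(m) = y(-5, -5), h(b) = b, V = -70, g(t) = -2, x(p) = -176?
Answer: -1177/7 ≈ -168.14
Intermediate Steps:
A = 6
y(G, l) = l
X(m) = -5
U(L) = 55/7 (U(L) = (6 - 61)/(-2 - 5) = -55/(-7) = -55*(-⅐) = 55/7)
x(-133) + U(V) = -176 + 55/7 = -1177/7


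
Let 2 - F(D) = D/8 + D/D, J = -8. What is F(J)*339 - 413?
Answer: 265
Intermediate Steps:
F(D) = 1 - D/8 (F(D) = 2 - (D/8 + D/D) = 2 - (D*(⅛) + 1) = 2 - (D/8 + 1) = 2 - (1 + D/8) = 2 + (-1 - D/8) = 1 - D/8)
F(J)*339 - 413 = (1 - ⅛*(-8))*339 - 413 = (1 + 1)*339 - 413 = 2*339 - 413 = 678 - 413 = 265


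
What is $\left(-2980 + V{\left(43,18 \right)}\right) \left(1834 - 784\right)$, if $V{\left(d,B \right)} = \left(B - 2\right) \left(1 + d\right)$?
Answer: $-2389800$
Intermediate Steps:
$V{\left(d,B \right)} = \left(1 + d\right) \left(-2 + B\right)$ ($V{\left(d,B \right)} = \left(-2 + B\right) \left(1 + d\right) = \left(1 + d\right) \left(-2 + B\right)$)
$\left(-2980 + V{\left(43,18 \right)}\right) \left(1834 - 784\right) = \left(-2980 + \left(-2 + 18 - 86 + 18 \cdot 43\right)\right) \left(1834 - 784\right) = \left(-2980 + \left(-2 + 18 - 86 + 774\right)\right) 1050 = \left(-2980 + 704\right) 1050 = \left(-2276\right) 1050 = -2389800$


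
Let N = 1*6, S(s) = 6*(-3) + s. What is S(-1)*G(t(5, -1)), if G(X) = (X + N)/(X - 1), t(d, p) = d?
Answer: -209/4 ≈ -52.250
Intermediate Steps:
S(s) = -18 + s
N = 6
G(X) = (6 + X)/(-1 + X) (G(X) = (X + 6)/(X - 1) = (6 + X)/(-1 + X))
S(-1)*G(t(5, -1)) = (-18 - 1)*((6 + 5)/(-1 + 5)) = -19*11/4 = -209/4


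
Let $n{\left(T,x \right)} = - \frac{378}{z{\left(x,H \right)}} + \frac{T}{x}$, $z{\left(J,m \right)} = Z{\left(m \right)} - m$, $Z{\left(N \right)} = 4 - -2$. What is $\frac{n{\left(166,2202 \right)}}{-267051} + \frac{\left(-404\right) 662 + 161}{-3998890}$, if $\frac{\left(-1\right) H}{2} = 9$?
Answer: $\frac{157315155610469}{2351532476604780} \approx 0.066899$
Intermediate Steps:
$Z{\left(N \right)} = 6$ ($Z{\left(N \right)} = 4 + 2 = 6$)
$H = -18$ ($H = \left(-2\right) 9 = -18$)
$z{\left(J,m \right)} = 6 - m$
$n{\left(T,x \right)} = - \frac{63}{4} + \frac{T}{x}$ ($n{\left(T,x \right)} = - \frac{378}{6 - -18} + \frac{T}{x} = - \frac{378}{6 + 18} + \frac{T}{x} = - \frac{378}{24} + \frac{T}{x} = \left(-378\right) \frac{1}{24} + \frac{T}{x} = - \frac{63}{4} + \frac{T}{x}$)
$\frac{n{\left(166,2202 \right)}}{-267051} + \frac{\left(-404\right) 662 + 161}{-3998890} = \frac{- \frac{63}{4} + \frac{166}{2202}}{-267051} + \frac{\left(-404\right) 662 + 161}{-3998890} = \left(- \frac{63}{4} + 166 \cdot \frac{1}{2202}\right) \left(- \frac{1}{267051}\right) + \left(-267448 + 161\right) \left(- \frac{1}{3998890}\right) = \left(- \frac{63}{4} + \frac{83}{1101}\right) \left(- \frac{1}{267051}\right) - - \frac{267287}{3998890} = \left(- \frac{69031}{4404}\right) \left(- \frac{1}{267051}\right) + \frac{267287}{3998890} = \frac{69031}{1176092604} + \frac{267287}{3998890} = \frac{157315155610469}{2351532476604780}$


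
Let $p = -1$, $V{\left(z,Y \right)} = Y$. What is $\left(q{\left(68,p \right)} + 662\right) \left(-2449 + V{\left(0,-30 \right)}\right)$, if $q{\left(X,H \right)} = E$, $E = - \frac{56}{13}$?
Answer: $- \frac{21195450}{13} \approx -1.6304 \cdot 10^{6}$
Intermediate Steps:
$E = - \frac{56}{13}$ ($E = \left(-56\right) \frac{1}{13} = - \frac{56}{13} \approx -4.3077$)
$q{\left(X,H \right)} = - \frac{56}{13}$
$\left(q{\left(68,p \right)} + 662\right) \left(-2449 + V{\left(0,-30 \right)}\right) = \left(- \frac{56}{13} + 662\right) \left(-2449 - 30\right) = \frac{8550}{13} \left(-2479\right) = - \frac{21195450}{13}$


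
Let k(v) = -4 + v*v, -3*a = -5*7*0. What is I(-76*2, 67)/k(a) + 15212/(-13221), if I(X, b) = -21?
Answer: 216793/52884 ≈ 4.0994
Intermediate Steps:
a = 0 (a = -(-5*7)*0/3 = -(-35)*0/3 = -1/3*0 = 0)
k(v) = -4 + v**2
I(-76*2, 67)/k(a) + 15212/(-13221) = -21/(-4 + 0**2) + 15212/(-13221) = -21/(-4 + 0) + 15212*(-1/13221) = -21/(-4) - 15212/13221 = -21*(-1/4) - 15212/13221 = 21/4 - 15212/13221 = 216793/52884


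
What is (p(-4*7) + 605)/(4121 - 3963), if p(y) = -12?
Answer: 593/158 ≈ 3.7532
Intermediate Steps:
(p(-4*7) + 605)/(4121 - 3963) = (-12 + 605)/(4121 - 3963) = 593/158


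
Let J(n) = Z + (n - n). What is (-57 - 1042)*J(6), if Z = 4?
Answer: -4396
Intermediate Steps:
J(n) = 4 (J(n) = 4 + (n - n) = 4 + 0 = 4)
(-57 - 1042)*J(6) = (-57 - 1042)*4 = -1099*4 = -4396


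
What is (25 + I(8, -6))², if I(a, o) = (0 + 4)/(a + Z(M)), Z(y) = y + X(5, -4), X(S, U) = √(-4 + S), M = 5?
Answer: 31329/49 ≈ 639.37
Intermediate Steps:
Z(y) = 1 + y (Z(y) = y + √(-4 + 5) = y + √1 = y + 1 = 1 + y)
I(a, o) = 4/(6 + a) (I(a, o) = (0 + 4)/(a + (1 + 5)) = 4/(a + 6) = 4/(6 + a))
(25 + I(8, -6))² = (25 + 4/(6 + 8))² = (25 + 4/14)² = (25 + 4*(1/14))² = (25 + 2/7)² = (177/7)² = 31329/49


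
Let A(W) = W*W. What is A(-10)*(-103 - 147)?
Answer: -25000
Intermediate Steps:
A(W) = W**2
A(-10)*(-103 - 147) = (-10)**2*(-103 - 147) = 100*(-250) = -25000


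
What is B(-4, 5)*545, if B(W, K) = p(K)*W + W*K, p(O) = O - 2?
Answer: -17440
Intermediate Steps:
p(O) = -2 + O
B(W, K) = K*W + W*(-2 + K) (B(W, K) = (-2 + K)*W + W*K = W*(-2 + K) + K*W = K*W + W*(-2 + K))
B(-4, 5)*545 = (2*(-4)*(-1 + 5))*545 = (2*(-4)*4)*545 = -32*545 = -17440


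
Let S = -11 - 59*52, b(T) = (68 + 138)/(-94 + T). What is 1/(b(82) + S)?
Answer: -6/18577 ≈ -0.00032298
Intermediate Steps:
b(T) = 206/(-94 + T)
S = -3079 (S = -11 - 3068 = -3079)
1/(b(82) + S) = 1/(206/(-94 + 82) - 3079) = 1/(206/(-12) - 3079) = 1/(206*(-1/12) - 3079) = 1/(-103/6 - 3079) = 1/(-18577/6) = -6/18577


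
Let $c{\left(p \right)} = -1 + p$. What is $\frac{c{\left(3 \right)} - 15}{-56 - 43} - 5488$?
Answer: $- \frac{543299}{99} \approx -5487.9$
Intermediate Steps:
$\frac{c{\left(3 \right)} - 15}{-56 - 43} - 5488 = \frac{\left(-1 + 3\right) - 15}{-56 - 43} - 5488 = \frac{2 - 15}{-99} - 5488 = \left(-13\right) \left(- \frac{1}{99}\right) - 5488 = \frac{13}{99} - 5488 = - \frac{543299}{99}$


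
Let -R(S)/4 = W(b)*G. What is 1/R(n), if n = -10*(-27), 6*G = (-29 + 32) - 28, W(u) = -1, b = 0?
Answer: -3/50 ≈ -0.060000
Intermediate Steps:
G = -25/6 (G = ((-29 + 32) - 28)/6 = (3 - 28)/6 = (⅙)*(-25) = -25/6 ≈ -4.1667)
n = 270
R(S) = -50/3 (R(S) = -(-4)*(-25)/6 = -4*25/6 = -50/3)
1/R(n) = 1/(-50/3) = -3/50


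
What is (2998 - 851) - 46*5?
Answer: 1917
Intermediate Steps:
(2998 - 851) - 46*5 = 2147 - 230 = 1917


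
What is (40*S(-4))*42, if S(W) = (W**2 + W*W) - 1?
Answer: 52080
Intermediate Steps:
S(W) = -1 + 2*W**2 (S(W) = (W**2 + W**2) - 1 = 2*W**2 - 1 = -1 + 2*W**2)
(40*S(-4))*42 = (40*(-1 + 2*(-4)**2))*42 = (40*(-1 + 2*16))*42 = (40*(-1 + 32))*42 = (40*31)*42 = 1240*42 = 52080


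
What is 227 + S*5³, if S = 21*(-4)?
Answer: -10273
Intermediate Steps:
S = -84
227 + S*5³ = 227 - 84*5³ = 227 - 84*125 = 227 - 10500 = -10273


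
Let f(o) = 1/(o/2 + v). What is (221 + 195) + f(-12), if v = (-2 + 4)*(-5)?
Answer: 6655/16 ≈ 415.94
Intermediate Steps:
v = -10 (v = 2*(-5) = -10)
f(o) = 1/(-10 + o/2) (f(o) = 1/(o/2 - 10) = 1/(-10 + o/2))
(221 + 195) + f(-12) = (221 + 195) + 2/(-20 - 12) = 416 + 2/(-32) = 416 + 2*(-1/32) = 416 - 1/16 = 6655/16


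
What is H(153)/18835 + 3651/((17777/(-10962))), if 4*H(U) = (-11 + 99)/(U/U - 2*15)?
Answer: -753819318256/334829795 ≈ -2251.4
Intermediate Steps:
H(U) = -22/29 (H(U) = ((-11 + 99)/(U/U - 2*15))/4 = (88/(1 - 30))/4 = (88/(-29))/4 = (88*(-1/29))/4 = (1/4)*(-88/29) = -22/29)
H(153)/18835 + 3651/((17777/(-10962))) = -22/29/18835 + 3651/((17777/(-10962))) = -22/29*1/18835 + 3651/((17777*(-1/10962))) = -22/546215 + 3651/(-613/378) = -22/546215 + 3651*(-378/613) = -22/546215 - 1380078/613 = -753819318256/334829795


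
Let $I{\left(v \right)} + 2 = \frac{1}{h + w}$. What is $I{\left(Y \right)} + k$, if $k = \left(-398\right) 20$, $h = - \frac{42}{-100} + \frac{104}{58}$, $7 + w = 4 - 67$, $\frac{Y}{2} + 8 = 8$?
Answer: $- \frac{782594392}{98291} \approx -7962.0$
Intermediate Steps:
$Y = 0$ ($Y = -16 + 2 \cdot 8 = -16 + 16 = 0$)
$w = -70$ ($w = -7 + \left(4 - 67\right) = -7 - 63 = -70$)
$h = \frac{3209}{1450}$ ($h = \left(-42\right) \left(- \frac{1}{100}\right) + 104 \cdot \frac{1}{58} = \frac{21}{50} + \frac{52}{29} = \frac{3209}{1450} \approx 2.2131$)
$k = -7960$
$I{\left(v \right)} = - \frac{198032}{98291}$ ($I{\left(v \right)} = -2 + \frac{1}{\frac{3209}{1450} - 70} = -2 + \frac{1}{- \frac{98291}{1450}} = -2 - \frac{1450}{98291} = - \frac{198032}{98291}$)
$I{\left(Y \right)} + k = - \frac{198032}{98291} - 7960 = - \frac{782594392}{98291}$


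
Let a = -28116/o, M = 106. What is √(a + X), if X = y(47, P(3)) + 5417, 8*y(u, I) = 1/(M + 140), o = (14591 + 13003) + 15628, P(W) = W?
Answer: √612331572936433299/10632612 ≈ 73.596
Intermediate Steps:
o = 43222 (o = 27594 + 15628 = 43222)
y(u, I) = 1/1968 (y(u, I) = 1/(8*(106 + 140)) = (⅛)/246 = (⅛)*(1/246) = 1/1968)
a = -14058/21611 (a = -28116/43222 = -28116*1/43222 = -14058/21611 ≈ -0.65050)
X = 10660657/1968 (X = 1/1968 + 5417 = 10660657/1968 ≈ 5417.0)
√(a + X) = √(-14058/21611 + 10660657/1968) = √(230359792283/42530448) = √612331572936433299/10632612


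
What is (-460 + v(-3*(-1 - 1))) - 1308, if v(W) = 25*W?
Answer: -1618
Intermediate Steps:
(-460 + v(-3*(-1 - 1))) - 1308 = (-460 + 25*(-3*(-1 - 1))) - 1308 = (-460 + 25*(-3*(-2))) - 1308 = (-460 + 25*6) - 1308 = (-460 + 150) - 1308 = -310 - 1308 = -1618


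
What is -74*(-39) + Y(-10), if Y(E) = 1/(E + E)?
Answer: 57719/20 ≈ 2885.9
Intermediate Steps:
Y(E) = 1/(2*E)
-74*(-39) + Y(-10) = -74*(-39) + (½)/(-10) = 2886 + (½)*(-⅒) = 2886 - 1/20 = 57719/20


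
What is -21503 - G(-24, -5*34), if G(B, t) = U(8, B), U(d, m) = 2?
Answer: -21505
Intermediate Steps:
G(B, t) = 2
-21503 - G(-24, -5*34) = -21503 - 1*2 = -21503 - 2 = -21505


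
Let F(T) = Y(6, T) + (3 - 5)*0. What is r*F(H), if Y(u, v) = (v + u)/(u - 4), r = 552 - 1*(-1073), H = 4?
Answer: 8125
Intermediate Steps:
r = 1625 (r = 552 + 1073 = 1625)
Y(u, v) = (u + v)/(-4 + u)
F(T) = 3 + T/2 (F(T) = (6 + T)/(-4 + 6) + (3 - 5)*0 = (6 + T)/2 - 2*0 = (6 + T)/2 + 0 = (3 + T/2) + 0 = 3 + T/2)
r*F(H) = 1625*(3 + (½)*4) = 1625*(3 + 2) = 1625*5 = 8125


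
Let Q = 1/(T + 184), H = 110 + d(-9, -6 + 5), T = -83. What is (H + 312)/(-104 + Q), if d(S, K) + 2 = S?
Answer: -13837/3501 ≈ -3.9523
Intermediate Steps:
d(S, K) = -2 + S
H = 99 (H = 110 + (-2 - 9) = 110 - 11 = 99)
Q = 1/101 (Q = 1/(-83 + 184) = 1/101 ≈ 0.0099010)
(H + 312)/(-104 + Q) = (99 + 312)/(-104 + 1/101) = 411/(-10503/101) = 411*(-101/10503) = -13837/3501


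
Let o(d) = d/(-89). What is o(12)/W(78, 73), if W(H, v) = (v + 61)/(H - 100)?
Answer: 132/5963 ≈ 0.022137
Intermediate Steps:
o(d) = -d/89 (o(d) = d*(-1/89) = -d/89)
W(H, v) = (61 + v)/(-100 + H)
o(12)/W(78, 73) = (-1/89*12)/(((61 + 73)/(-100 + 78))) = -12/(89*(134/(-22))) = -12/(89*((-1/22*134))) = -12/(89*(-67/11)) = -12/89*(-11/67) = 132/5963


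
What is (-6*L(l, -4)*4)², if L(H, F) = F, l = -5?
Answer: 9216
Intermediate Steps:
(-6*L(l, -4)*4)² = (-6*(-4)*4)² = (24*4)² = 96² = 9216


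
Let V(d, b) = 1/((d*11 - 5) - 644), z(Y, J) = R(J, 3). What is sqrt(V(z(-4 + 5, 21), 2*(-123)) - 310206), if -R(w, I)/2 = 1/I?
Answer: I*sqrt(1202656569873)/1969 ≈ 556.96*I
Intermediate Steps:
R(w, I) = -2/I
z(Y, J) = -2/3
V(d, b) = 1/(-649 + 11*d) (V(d, b) = 1/((11*d - 5) - 644) = 1/((-5 + 11*d) - 644) = 1/(-649 + 11*d))
sqrt(V(z(-4 + 5, 21), 2*(-123)) - 310206) = sqrt(1/(11*(-59 - 2/3)) - 310206) = sqrt(1/(11*(-179/3)) - 310206) = sqrt((1/11)*(-3/179) - 310206) = sqrt(-3/1969 - 310206) = sqrt(-610795617/1969) = I*sqrt(1202656569873)/1969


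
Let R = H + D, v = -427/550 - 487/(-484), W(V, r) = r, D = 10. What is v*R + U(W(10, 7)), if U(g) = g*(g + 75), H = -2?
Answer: 1741912/3025 ≈ 575.84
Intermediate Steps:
v = 2781/12100 (v = -427*1/550 - 487*(-1/484) = -427/550 + 487/484 = 2781/12100 ≈ 0.22983)
R = 8 (R = -2 + 10 = 8)
U(g) = g*(75 + g)
v*R + U(W(10, 7)) = (2781/12100)*8 + 7*(75 + 7) = 5562/3025 + 7*82 = 5562/3025 + 574 = 1741912/3025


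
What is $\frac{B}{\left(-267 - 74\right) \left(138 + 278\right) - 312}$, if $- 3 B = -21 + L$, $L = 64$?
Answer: $\frac{43}{426504} \approx 0.00010082$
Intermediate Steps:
$B = - \frac{43}{3}$ ($B = - \frac{-21 + 64}{3} = \left(- \frac{1}{3}\right) 43 = - \frac{43}{3} \approx -14.333$)
$\frac{B}{\left(-267 - 74\right) \left(138 + 278\right) - 312} = \frac{1}{\left(-267 - 74\right) \left(138 + 278\right) - 312} \left(- \frac{43}{3}\right) = \frac{1}{\left(-341\right) 416 - 312} \left(- \frac{43}{3}\right) = \frac{1}{-141856 - 312} \left(- \frac{43}{3}\right) = \frac{1}{-142168} \left(- \frac{43}{3}\right) = \left(- \frac{1}{142168}\right) \left(- \frac{43}{3}\right) = \frac{43}{426504}$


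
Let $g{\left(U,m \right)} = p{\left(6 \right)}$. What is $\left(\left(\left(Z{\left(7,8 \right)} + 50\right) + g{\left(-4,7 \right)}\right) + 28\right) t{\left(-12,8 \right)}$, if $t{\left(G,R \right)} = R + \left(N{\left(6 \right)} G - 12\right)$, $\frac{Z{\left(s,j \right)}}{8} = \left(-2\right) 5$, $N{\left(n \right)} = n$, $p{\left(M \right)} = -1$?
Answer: $228$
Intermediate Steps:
$g{\left(U,m \right)} = -1$
$Z{\left(s,j \right)} = -80$ ($Z{\left(s,j \right)} = 8 \left(\left(-2\right) 5\right) = 8 \left(-10\right) = -80$)
$t{\left(G,R \right)} = -12 + R + 6 G$ ($t{\left(G,R \right)} = R + \left(6 G - 12\right) = R + \left(-12 + 6 G\right) = -12 + R + 6 G$)
$\left(\left(\left(Z{\left(7,8 \right)} + 50\right) + g{\left(-4,7 \right)}\right) + 28\right) t{\left(-12,8 \right)} = \left(\left(\left(-80 + 50\right) - 1\right) + 28\right) \left(-12 + 8 + 6 \left(-12\right)\right) = \left(\left(-30 - 1\right) + 28\right) \left(-12 + 8 - 72\right) = \left(-31 + 28\right) \left(-76\right) = \left(-3\right) \left(-76\right) = 228$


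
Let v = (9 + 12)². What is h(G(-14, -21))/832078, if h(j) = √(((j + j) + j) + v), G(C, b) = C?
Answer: √399/832078 ≈ 2.4006e-5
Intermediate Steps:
v = 441 (v = 21² = 441)
h(j) = √(441 + 3*j) (h(j) = √(((j + j) + j) + 441) = √((2*j + j) + 441) = √(3*j + 441) = √(441 + 3*j))
h(G(-14, -21))/832078 = √(441 + 3*(-14))/832078 = √(441 - 42)*(1/832078) = √399*(1/832078) = √399/832078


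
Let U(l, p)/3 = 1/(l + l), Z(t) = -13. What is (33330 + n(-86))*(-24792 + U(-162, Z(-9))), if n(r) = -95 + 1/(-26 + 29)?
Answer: -133483252061/162 ≈ -8.2397e+8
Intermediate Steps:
n(r) = -284/3 (n(r) = -95 + 1/3 = -95 + ⅓ = -284/3)
U(l, p) = 3/(2*l) (U(l, p) = 3/(l + l) = 3/((2*l)) = 3*(1/(2*l)) = 3/(2*l))
(33330 + n(-86))*(-24792 + U(-162, Z(-9))) = (33330 - 284/3)*(-24792 + (3/2)/(-162)) = 99706*(-24792 + (3/2)*(-1/162))/3 = 99706*(-24792 - 1/108)/3 = (99706/3)*(-2677537/108) = -133483252061/162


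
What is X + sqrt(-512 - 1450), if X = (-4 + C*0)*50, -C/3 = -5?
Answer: -200 + 3*I*sqrt(218) ≈ -200.0 + 44.294*I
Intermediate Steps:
C = 15 (C = -3*(-5) = 15)
X = -200 (X = (-4 + 15*0)*50 = (-4 + 0)*50 = -4*50 = -200)
X + sqrt(-512 - 1450) = -200 + sqrt(-512 - 1450) = -200 + sqrt(-1962) = -200 + 3*I*sqrt(218)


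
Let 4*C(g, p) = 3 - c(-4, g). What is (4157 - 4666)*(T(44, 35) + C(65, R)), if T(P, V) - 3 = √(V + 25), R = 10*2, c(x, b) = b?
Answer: 12725/2 - 1018*√15 ≈ 2419.8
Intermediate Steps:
R = 20
T(P, V) = 3 + √(25 + V) (T(P, V) = 3 + √(V + 25) = 3 + √(25 + V))
C(g, p) = ¾ - g/4 (C(g, p) = (3 - g)/4 = ¾ - g/4)
(4157 - 4666)*(T(44, 35) + C(65, R)) = (4157 - 4666)*((3 + √(25 + 35)) + (¾ - ¼*65)) = -509*((3 + √60) + (¾ - 65/4)) = -509*((3 + 2*√15) - 31/2) = -509*(-25/2 + 2*√15) = 12725/2 - 1018*√15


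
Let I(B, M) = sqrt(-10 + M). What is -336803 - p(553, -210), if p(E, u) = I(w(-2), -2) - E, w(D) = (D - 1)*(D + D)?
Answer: -336250 - 2*I*sqrt(3) ≈ -3.3625e+5 - 3.4641*I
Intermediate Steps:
w(D) = 2*D*(-1 + D) (w(D) = (-1 + D)*(2*D) = 2*D*(-1 + D))
p(E, u) = -E + 2*I*sqrt(3) (p(E, u) = sqrt(-10 - 2) - E = sqrt(-12) - E = 2*I*sqrt(3) - E = -E + 2*I*sqrt(3))
-336803 - p(553, -210) = -336803 - (-1*553 + 2*I*sqrt(3)) = -336803 - (-553 + 2*I*sqrt(3)) = -336803 + (553 - 2*I*sqrt(3)) = -336250 - 2*I*sqrt(3)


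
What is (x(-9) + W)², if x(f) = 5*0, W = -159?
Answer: 25281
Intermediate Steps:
x(f) = 0
(x(-9) + W)² = (0 - 159)² = (-159)² = 25281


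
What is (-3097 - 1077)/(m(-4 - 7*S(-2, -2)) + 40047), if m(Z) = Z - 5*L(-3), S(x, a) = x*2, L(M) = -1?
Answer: -2087/20038 ≈ -0.10415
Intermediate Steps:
S(x, a) = 2*x
m(Z) = 5 + Z (m(Z) = Z - 5*(-1) = Z + 5 = 5 + Z)
(-3097 - 1077)/(m(-4 - 7*S(-2, -2)) + 40047) = (-3097 - 1077)/((5 + (-4 - 14*(-2))) + 40047) = -4174/((5 + (-4 - 7*(-4))) + 40047) = -4174/((5 + (-4 + 28)) + 40047) = -4174/((5 + 24) + 40047) = -4174/(29 + 40047) = -4174/40076 = -4174*1/40076 = -2087/20038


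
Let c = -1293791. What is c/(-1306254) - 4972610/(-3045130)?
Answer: 1043525349077/397771324302 ≈ 2.6234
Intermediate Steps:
c/(-1306254) - 4972610/(-3045130) = -1293791/(-1306254) - 4972610/(-3045130) = -1293791*(-1/1306254) - 4972610*(-1/3045130) = 1293791/1306254 + 497261/304513 = 1043525349077/397771324302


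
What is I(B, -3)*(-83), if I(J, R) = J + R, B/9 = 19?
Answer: -13944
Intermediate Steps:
B = 171 (B = 9*19 = 171)
I(B, -3)*(-83) = (171 - 3)*(-83) = 168*(-83) = -13944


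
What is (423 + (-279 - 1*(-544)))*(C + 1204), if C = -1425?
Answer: -152048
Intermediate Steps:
(423 + (-279 - 1*(-544)))*(C + 1204) = (423 + (-279 - 1*(-544)))*(-1425 + 1204) = (423 + (-279 + 544))*(-221) = (423 + 265)*(-221) = 688*(-221) = -152048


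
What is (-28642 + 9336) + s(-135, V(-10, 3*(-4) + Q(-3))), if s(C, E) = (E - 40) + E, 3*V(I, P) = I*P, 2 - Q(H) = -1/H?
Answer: -173494/9 ≈ -19277.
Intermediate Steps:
Q(H) = 2 + 1/H (Q(H) = 2 - (-1)/H = 2 + 1/H)
V(I, P) = I*P/3 (V(I, P) = (I*P)/3 = I*P/3)
s(C, E) = -40 + 2*E (s(C, E) = (-40 + E) + E = -40 + 2*E)
(-28642 + 9336) + s(-135, V(-10, 3*(-4) + Q(-3))) = (-28642 + 9336) + (-40 + 2*((⅓)*(-10)*(3*(-4) + (2 + 1/(-3))))) = -19306 + (-40 + 2*((⅓)*(-10)*(-12 + (2 - ⅓)))) = -19306 + (-40 + 2*((⅓)*(-10)*(-12 + 5/3))) = -19306 + (-40 + 2*((⅓)*(-10)*(-31/3))) = -19306 + (-40 + 2*(310/9)) = -19306 + (-40 + 620/9) = -19306 + 260/9 = -173494/9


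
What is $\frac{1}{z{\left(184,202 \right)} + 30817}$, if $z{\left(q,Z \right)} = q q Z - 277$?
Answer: $\frac{1}{6869452} \approx 1.4557 \cdot 10^{-7}$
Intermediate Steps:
$z{\left(q,Z \right)} = -277 + Z q^{2}$ ($z{\left(q,Z \right)} = q^{2} Z - 277 = Z q^{2} - 277 = -277 + Z q^{2}$)
$\frac{1}{z{\left(184,202 \right)} + 30817} = \frac{1}{\left(-277 + 202 \cdot 184^{2}\right) + 30817} = \frac{1}{\left(-277 + 202 \cdot 33856\right) + 30817} = \frac{1}{\left(-277 + 6838912\right) + 30817} = \frac{1}{6838635 + 30817} = \frac{1}{6869452}$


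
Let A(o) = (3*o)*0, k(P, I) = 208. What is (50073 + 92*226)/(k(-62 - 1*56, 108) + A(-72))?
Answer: 70865/208 ≈ 340.70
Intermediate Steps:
A(o) = 0
(50073 + 92*226)/(k(-62 - 1*56, 108) + A(-72)) = (50073 + 92*226)/(208 + 0) = (50073 + 20792)/208 = 70865*(1/208) = 70865/208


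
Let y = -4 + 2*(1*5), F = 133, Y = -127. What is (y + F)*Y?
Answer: -17653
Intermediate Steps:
y = 6 (y = -4 + 2*5 = -4 + 10 = 6)
(y + F)*Y = (6 + 133)*(-127) = 139*(-127) = -17653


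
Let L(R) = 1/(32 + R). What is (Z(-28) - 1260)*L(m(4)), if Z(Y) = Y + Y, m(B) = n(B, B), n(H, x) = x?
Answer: -329/9 ≈ -36.556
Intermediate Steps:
m(B) = B
Z(Y) = 2*Y
(Z(-28) - 1260)*L(m(4)) = (2*(-28) - 1260)/(32 + 4) = (-56 - 1260)/36 = -1316*1/36 = -329/9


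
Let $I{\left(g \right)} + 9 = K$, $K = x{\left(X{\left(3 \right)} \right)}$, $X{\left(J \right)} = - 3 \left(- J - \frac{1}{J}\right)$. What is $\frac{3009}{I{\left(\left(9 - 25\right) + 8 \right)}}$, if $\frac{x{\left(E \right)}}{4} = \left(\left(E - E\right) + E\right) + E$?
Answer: $\frac{3009}{71} \approx 42.38$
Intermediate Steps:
$X{\left(J \right)} = 3 J + \frac{3}{J}$
$x{\left(E \right)} = 8 E$ ($x{\left(E \right)} = 4 \left(\left(\left(E - E\right) + E\right) + E\right) = 4 \left(\left(0 + E\right) + E\right) = 4 \left(E + E\right) = 4 \cdot 2 E = 8 E$)
$K = 80$ ($K = 8 \left(3 \cdot 3 + \frac{3}{3}\right) = 8 \left(9 + 3 \cdot \frac{1}{3}\right) = 8 \left(9 + 1\right) = 8 \cdot 10 = 80$)
$I{\left(g \right)} = 71$ ($I{\left(g \right)} = -9 + 80 = 71$)
$\frac{3009}{I{\left(\left(9 - 25\right) + 8 \right)}} = \frac{3009}{71}$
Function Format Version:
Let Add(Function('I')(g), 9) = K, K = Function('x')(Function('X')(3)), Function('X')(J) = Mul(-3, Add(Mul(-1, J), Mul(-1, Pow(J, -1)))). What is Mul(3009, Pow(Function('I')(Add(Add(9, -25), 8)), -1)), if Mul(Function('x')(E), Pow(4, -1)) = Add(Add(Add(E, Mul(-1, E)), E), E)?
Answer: Rational(3009, 71) ≈ 42.380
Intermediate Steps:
Function('X')(J) = Add(Mul(3, J), Mul(3, Pow(J, -1)))
Function('x')(E) = Mul(8, E) (Function('x')(E) = Mul(4, Add(Add(Add(E, Mul(-1, E)), E), E)) = Mul(4, Add(Add(0, E), E)) = Mul(4, Add(E, E)) = Mul(4, Mul(2, E)) = Mul(8, E))
K = 80 (K = Mul(8, Add(Mul(3, 3), Mul(3, Pow(3, -1)))) = Mul(8, Add(9, Mul(3, Rational(1, 3)))) = Mul(8, Add(9, 1)) = Mul(8, 10) = 80)
Function('I')(g) = 71 (Function('I')(g) = Add(-9, 80) = 71)
Mul(3009, Pow(Function('I')(Add(Add(9, -25), 8)), -1)) = Mul(3009, Pow(71, -1)) = Mul(3009, Rational(1, 71)) = Rational(3009, 71)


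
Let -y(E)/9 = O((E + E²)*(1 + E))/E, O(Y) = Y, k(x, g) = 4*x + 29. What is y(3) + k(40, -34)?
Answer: 45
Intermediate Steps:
k(x, g) = 29 + 4*x
y(E) = -9*(1 + E)*(E + E²)/E (y(E) = -9*(E + E²)*(1 + E)/E = -9*(1 + E)*(E + E²)/E)
y(3) + k(40, -34) = (-9 - 18*3 - 9*3²) + (29 + 4*40) = (-9 - 54 - 9*9) + (29 + 160) = (-9 - 54 - 81) + 189 = -144 + 189 = 45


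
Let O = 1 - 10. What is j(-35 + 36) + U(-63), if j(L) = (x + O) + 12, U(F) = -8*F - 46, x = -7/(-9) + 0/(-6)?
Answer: 4156/9 ≈ 461.78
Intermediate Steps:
x = 7/9 (x = -7*(-1/9) + 0*(-1/6) = 7/9 + 0 = 7/9 ≈ 0.77778)
U(F) = -46 - 8*F
O = -9
j(L) = 34/9 (j(L) = (7/9 - 9) + 12 = -74/9 + 12 = 34/9)
j(-35 + 36) + U(-63) = 34/9 + (-46 - 8*(-63)) = 34/9 + (-46 + 504) = 34/9 + 458 = 4156/9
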